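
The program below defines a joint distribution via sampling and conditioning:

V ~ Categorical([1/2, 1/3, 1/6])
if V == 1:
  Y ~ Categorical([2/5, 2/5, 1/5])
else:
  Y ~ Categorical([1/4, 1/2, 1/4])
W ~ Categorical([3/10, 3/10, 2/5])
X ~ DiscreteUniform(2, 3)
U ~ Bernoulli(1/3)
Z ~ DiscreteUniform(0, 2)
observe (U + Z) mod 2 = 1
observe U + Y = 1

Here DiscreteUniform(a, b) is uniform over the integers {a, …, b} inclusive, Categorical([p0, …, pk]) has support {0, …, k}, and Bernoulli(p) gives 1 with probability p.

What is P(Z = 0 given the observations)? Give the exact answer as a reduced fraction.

P(Z = 0 | obs) = 9/46

Enumerate traces; 54 have nonzero weight after conditioning:
  (V=0, Y=0, W=0, X=2, U=1, Z=0) weight 1/480
  (V=0, Y=0, W=0, X=2, U=1, Z=2) weight 1/480
  (V=0, Y=0, W=0, X=3, U=1, Z=0) weight 1/480
  (V=0, Y=0, W=0, X=3, U=1, Z=2) weight 1/480
  (V=0, Y=0, W=1, X=2, U=1, Z=0) weight 1/480
  (V=0, Y=0, W=1, X=2, U=1, Z=2) weight 1/480
  (V=0, Y=0, W=1, X=3, U=1, Z=0) weight 1/480
  (V=0, Y=0, W=1, X=3, U=1, Z=2) weight 1/480
  (V=0, Y=1, W=0, X=2, U=0, Z=1) weight 1/120
  … 45 more
Group by Z:
  weight(Z=0) = 1/30
  weight(Z=1) = 14/135
  weight(Z=2) = 1/30
Total weight = 1/30 + 14/135 + 1/30 = 23/135
P(Z=0 | obs) = 1/30 / 23/135 = 9/46
P(Z=1 | obs) = 14/135 / 23/135 = 14/23
P(Z=2 | obs) = 1/30 / 23/135 = 9/46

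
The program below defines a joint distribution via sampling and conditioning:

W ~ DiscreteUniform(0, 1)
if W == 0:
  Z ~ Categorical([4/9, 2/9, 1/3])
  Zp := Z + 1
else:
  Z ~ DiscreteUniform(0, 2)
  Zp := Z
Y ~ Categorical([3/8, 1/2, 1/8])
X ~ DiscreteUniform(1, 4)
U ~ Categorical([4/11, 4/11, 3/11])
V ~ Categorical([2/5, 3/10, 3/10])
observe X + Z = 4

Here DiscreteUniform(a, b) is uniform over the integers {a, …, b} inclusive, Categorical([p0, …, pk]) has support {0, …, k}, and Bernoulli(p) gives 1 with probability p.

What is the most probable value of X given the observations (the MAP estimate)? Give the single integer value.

Enumerate traces; 162 have nonzero weight after conditioning:
  (W=0, Z=0, Y=0, X=4, U=0, V=0) weight 1/330
  (W=0, Z=0, Y=0, X=4, U=0, V=1) weight 1/440
  (W=0, Z=0, Y=0, X=4, U=0, V=2) weight 1/440
  (W=0, Z=0, Y=0, X=4, U=1, V=0) weight 1/330
  (W=0, Z=0, Y=0, X=4, U=1, V=1) weight 1/440
  (W=0, Z=0, Y=0, X=4, U=1, V=2) weight 1/440
  (W=0, Z=0, Y=0, X=4, U=2, V=0) weight 1/440
  (W=0, Z=0, Y=0, X=4, U=2, V=1) weight 3/1760
  (W=0, Z=1, Y=0, X=3, U=0, V=0) weight 1/660
  (W=0, Z=2, Y=0, X=2, U=0, V=0) weight 1/440
  … 152 more
Group by X:
  weight(X=2) = 1/12
  weight(X=3) = 5/72
  weight(X=4) = 7/72
Total weight = 1/12 + 5/72 + 7/72 = 1/4
P(X=2 | obs) = 1/12 / 1/4 = 1/3
P(X=3 | obs) = 5/72 / 1/4 = 5/18
P(X=4 | obs) = 7/72 / 1/4 = 7/18
argmax = 4

argmax_v P(X = v | obs) = 4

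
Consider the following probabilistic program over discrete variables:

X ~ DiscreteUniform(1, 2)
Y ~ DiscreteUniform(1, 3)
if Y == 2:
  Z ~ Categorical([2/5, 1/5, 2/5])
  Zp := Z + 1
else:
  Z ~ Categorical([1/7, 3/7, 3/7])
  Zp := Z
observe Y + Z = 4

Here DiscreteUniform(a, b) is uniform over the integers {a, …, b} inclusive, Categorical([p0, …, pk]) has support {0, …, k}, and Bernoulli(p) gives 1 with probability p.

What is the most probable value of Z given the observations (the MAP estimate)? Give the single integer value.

Enumerate traces; 4 have nonzero weight after conditioning:
  (X=1, Y=2, Z=2) weight 1/15
  (X=1, Y=3, Z=1) weight 1/14
  (X=2, Y=2, Z=2) weight 1/15
  (X=2, Y=3, Z=1) weight 1/14
Group by Z:
  weight(Z=1) = 1/7
  weight(Z=2) = 2/15
Total weight = 1/7 + 2/15 = 29/105
P(Z=1 | obs) = 1/7 / 29/105 = 15/29
P(Z=2 | obs) = 2/15 / 29/105 = 14/29
argmax = 1

argmax_v P(Z = v | obs) = 1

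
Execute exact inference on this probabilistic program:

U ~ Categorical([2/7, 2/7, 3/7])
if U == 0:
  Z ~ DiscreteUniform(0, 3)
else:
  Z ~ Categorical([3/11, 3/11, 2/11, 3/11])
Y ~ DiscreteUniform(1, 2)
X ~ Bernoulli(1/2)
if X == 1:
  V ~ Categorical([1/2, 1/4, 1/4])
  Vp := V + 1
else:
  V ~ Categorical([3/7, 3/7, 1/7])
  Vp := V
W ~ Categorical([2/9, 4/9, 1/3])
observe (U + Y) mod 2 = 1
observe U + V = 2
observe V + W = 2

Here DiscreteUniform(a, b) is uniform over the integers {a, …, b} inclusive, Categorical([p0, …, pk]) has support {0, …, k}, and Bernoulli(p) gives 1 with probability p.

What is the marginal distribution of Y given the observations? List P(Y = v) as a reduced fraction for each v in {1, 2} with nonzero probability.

Enumerate traces; 24 have nonzero weight after conditioning:
  (U=0, Z=0, Y=1, X=0, V=2, W=0) weight 1/1764
  (U=0, Z=0, Y=1, X=1, V=2, W=0) weight 1/1008
  (U=0, Z=1, Y=1, X=0, V=2, W=0) weight 1/1764
  (U=0, Z=1, Y=1, X=1, V=2, W=0) weight 1/1008
  (U=0, Z=2, Y=1, X=0, V=2, W=0) weight 1/1764
  (U=0, Z=2, Y=1, X=1, V=2, W=0) weight 1/1008
  (U=0, Z=3, Y=1, X=0, V=2, W=0) weight 1/1764
  (U=0, Z=3, Y=1, X=1, V=2, W=0) weight 1/1008
  (U=1, Z=0, Y=2, X=0, V=1, W=1) weight 2/539
  … 15 more
Group by Y:
  weight(Y=1) = 139/3528
  weight(Y=2) = 19/882
Total weight = 139/3528 + 19/882 = 215/3528
P(Y=1 | obs) = 139/3528 / 215/3528 = 139/215
P(Y=2 | obs) = 19/882 / 215/3528 = 76/215

P(Y=1) = 139/215, P(Y=2) = 76/215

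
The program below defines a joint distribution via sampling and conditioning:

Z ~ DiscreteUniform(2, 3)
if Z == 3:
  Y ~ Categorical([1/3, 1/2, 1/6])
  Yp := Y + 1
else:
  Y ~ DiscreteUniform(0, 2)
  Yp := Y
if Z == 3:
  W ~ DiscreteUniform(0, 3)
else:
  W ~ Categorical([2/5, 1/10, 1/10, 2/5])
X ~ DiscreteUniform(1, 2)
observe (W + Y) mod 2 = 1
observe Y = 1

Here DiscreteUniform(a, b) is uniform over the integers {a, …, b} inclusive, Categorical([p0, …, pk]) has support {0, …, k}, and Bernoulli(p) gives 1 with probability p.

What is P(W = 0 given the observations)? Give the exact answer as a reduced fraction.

Enumerate traces; 8 have nonzero weight after conditioning:
  (Z=2, Y=1, W=0, X=1) weight 1/30
  (Z=2, Y=1, W=0, X=2) weight 1/30
  (Z=2, Y=1, W=2, X=1) weight 1/120
  (Z=2, Y=1, W=2, X=2) weight 1/120
  (Z=3, Y=1, W=0, X=1) weight 1/32
  (Z=3, Y=1, W=0, X=2) weight 1/32
  (Z=3, Y=1, W=2, X=1) weight 1/32
  (Z=3, Y=1, W=2, X=2) weight 1/32
Group by W:
  weight(W=0) = 31/240
  weight(W=2) = 19/240
Total weight = 31/240 + 19/240 = 5/24
P(W=0 | obs) = 31/240 / 5/24 = 31/50
P(W=2 | obs) = 19/240 / 5/24 = 19/50

P(W = 0 | obs) = 31/50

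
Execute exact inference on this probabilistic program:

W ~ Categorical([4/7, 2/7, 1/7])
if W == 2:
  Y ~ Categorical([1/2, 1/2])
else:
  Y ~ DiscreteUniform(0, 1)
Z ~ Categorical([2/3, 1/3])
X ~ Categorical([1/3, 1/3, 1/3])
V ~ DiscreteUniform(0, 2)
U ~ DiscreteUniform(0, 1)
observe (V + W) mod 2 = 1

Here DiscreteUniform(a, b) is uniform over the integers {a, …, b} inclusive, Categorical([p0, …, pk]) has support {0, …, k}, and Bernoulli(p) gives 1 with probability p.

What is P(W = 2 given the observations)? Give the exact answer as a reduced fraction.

P(W = 2 | obs) = 1/9

Enumerate traces; 96 have nonzero weight after conditioning:
  (W=0, Y=0, Z=0, X=0, V=1, U=0) weight 2/189
  (W=0, Y=0, Z=0, X=0, V=1, U=1) weight 2/189
  (W=0, Y=0, Z=0, X=1, V=1, U=0) weight 2/189
  (W=0, Y=0, Z=0, X=1, V=1, U=1) weight 2/189
  (W=0, Y=0, Z=0, X=2, V=1, U=0) weight 2/189
  (W=0, Y=0, Z=0, X=2, V=1, U=1) weight 2/189
  (W=0, Y=0, Z=1, X=0, V=1, U=0) weight 1/189
  (W=0, Y=0, Z=1, X=0, V=1, U=1) weight 1/189
  (W=1, Y=0, Z=0, X=0, V=0, U=0) weight 1/189
  (W=2, Y=0, Z=0, X=0, V=1, U=0) weight 1/378
  … 86 more
Group by W:
  weight(W=0) = 4/21
  weight(W=1) = 4/21
  weight(W=2) = 1/21
Total weight = 4/21 + 4/21 + 1/21 = 3/7
P(W=0 | obs) = 4/21 / 3/7 = 4/9
P(W=1 | obs) = 4/21 / 3/7 = 4/9
P(W=2 | obs) = 1/21 / 3/7 = 1/9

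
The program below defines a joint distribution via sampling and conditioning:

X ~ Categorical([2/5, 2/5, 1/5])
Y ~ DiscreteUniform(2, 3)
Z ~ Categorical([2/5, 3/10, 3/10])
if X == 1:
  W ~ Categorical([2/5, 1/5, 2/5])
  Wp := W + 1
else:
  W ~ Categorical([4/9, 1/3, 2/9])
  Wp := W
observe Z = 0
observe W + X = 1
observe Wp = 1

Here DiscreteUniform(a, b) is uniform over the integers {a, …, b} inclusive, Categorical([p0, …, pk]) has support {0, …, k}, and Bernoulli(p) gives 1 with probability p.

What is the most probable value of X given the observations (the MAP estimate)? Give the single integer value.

Enumerate traces; 4 have nonzero weight after conditioning:
  (X=0, Y=2, Z=0, W=1) weight 2/75
  (X=0, Y=3, Z=0, W=1) weight 2/75
  (X=1, Y=2, Z=0, W=0) weight 4/125
  (X=1, Y=3, Z=0, W=0) weight 4/125
Group by X:
  weight(X=0) = 4/75
  weight(X=1) = 8/125
Total weight = 4/75 + 8/125 = 44/375
P(X=0 | obs) = 4/75 / 44/375 = 5/11
P(X=1 | obs) = 8/125 / 44/375 = 6/11
argmax = 1

argmax_v P(X = v | obs) = 1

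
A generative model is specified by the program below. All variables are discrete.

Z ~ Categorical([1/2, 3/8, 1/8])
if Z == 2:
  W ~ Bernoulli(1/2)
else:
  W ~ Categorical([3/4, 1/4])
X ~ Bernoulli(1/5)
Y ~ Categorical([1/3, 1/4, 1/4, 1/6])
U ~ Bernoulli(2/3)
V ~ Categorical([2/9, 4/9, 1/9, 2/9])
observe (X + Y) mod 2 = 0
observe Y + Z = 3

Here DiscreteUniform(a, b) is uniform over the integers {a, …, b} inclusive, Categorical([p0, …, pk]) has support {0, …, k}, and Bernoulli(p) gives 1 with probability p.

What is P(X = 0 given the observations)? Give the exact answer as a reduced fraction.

Enumerate traces; 48 have nonzero weight after conditioning:
  (Z=0, W=0, X=1, Y=3, U=0, V=0) weight 1/1080
  (Z=0, W=0, X=1, Y=3, U=0, V=1) weight 1/540
  (Z=0, W=0, X=1, Y=3, U=0, V=2) weight 1/2160
  (Z=0, W=0, X=1, Y=3, U=0, V=3) weight 1/1080
  (Z=0, W=0, X=1, Y=3, U=1, V=0) weight 1/540
  (Z=0, W=0, X=1, Y=3, U=1, V=1) weight 1/270
  (Z=0, W=0, X=1, Y=3, U=1, V=2) weight 1/1080
  (Z=0, W=0, X=1, Y=3, U=1, V=3) weight 1/540
  (Z=1, W=0, X=0, Y=2, U=0, V=0) weight 1/240
  … 39 more
Group by X:
  weight(X=0) = 3/40
  weight(X=1) = 11/480
Total weight = 3/40 + 11/480 = 47/480
P(X=0 | obs) = 3/40 / 47/480 = 36/47
P(X=1 | obs) = 11/480 / 47/480 = 11/47

P(X = 0 | obs) = 36/47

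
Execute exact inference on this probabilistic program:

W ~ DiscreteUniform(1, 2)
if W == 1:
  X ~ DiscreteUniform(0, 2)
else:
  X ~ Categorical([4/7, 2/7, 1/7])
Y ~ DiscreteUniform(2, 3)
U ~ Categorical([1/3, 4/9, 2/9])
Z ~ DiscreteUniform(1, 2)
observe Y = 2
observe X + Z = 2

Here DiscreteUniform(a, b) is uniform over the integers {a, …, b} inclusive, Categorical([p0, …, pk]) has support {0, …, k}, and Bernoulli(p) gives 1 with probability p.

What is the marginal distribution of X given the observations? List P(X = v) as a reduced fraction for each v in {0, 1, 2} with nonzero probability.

P(X=0) = 19/32, P(X=1) = 13/32

Enumerate traces; 12 have nonzero weight after conditioning:
  (W=1, X=0, Y=2, U=0, Z=2) weight 1/72
  (W=1, X=0, Y=2, U=1, Z=2) weight 1/54
  (W=1, X=0, Y=2, U=2, Z=2) weight 1/108
  (W=1, X=1, Y=2, U=0, Z=1) weight 1/72
  (W=1, X=1, Y=2, U=1, Z=1) weight 1/54
  (W=1, X=1, Y=2, U=2, Z=1) weight 1/108
  (W=2, X=0, Y=2, U=0, Z=2) weight 1/42
  (W=2, X=0, Y=2, U=1, Z=2) weight 2/63
  … 4 more
Group by X:
  weight(X=0) = 19/168
  weight(X=1) = 13/168
Total weight = 19/168 + 13/168 = 4/21
P(X=0 | obs) = 19/168 / 4/21 = 19/32
P(X=1 | obs) = 13/168 / 4/21 = 13/32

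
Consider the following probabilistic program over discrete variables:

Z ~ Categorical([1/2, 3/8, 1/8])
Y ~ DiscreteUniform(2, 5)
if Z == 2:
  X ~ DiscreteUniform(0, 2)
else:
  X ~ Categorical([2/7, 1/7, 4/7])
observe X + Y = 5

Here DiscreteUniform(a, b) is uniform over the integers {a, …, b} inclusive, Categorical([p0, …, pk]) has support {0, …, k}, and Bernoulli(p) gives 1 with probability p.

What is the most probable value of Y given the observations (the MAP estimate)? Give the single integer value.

Enumerate traces; 9 have nonzero weight after conditioning:
  (Z=0, Y=3, X=2) weight 1/14
  (Z=0, Y=4, X=1) weight 1/56
  (Z=0, Y=5, X=0) weight 1/28
  (Z=1, Y=3, X=2) weight 3/56
  (Z=1, Y=4, X=1) weight 3/224
  (Z=1, Y=5, X=0) weight 3/112
  (Z=2, Y=3, X=2) weight 1/96
  (Z=2, Y=4, X=1) weight 1/96
  … 1 more
Group by Y:
  weight(Y=3) = 13/96
  weight(Y=4) = 1/24
  weight(Y=5) = 7/96
Total weight = 13/96 + 1/24 + 7/96 = 1/4
P(Y=3 | obs) = 13/96 / 1/4 = 13/24
P(Y=4 | obs) = 1/24 / 1/4 = 1/6
P(Y=5 | obs) = 7/96 / 1/4 = 7/24
argmax = 3

argmax_v P(Y = v | obs) = 3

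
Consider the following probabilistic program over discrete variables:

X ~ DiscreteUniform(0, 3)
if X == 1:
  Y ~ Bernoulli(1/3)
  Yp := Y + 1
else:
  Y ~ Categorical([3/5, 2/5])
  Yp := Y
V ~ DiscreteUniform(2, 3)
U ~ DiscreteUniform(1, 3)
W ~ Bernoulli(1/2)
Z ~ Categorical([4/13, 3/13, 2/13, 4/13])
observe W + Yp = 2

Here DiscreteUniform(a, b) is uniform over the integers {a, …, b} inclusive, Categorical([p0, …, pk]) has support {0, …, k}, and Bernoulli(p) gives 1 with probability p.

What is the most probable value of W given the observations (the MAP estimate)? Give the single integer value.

Enumerate traces; 120 have nonzero weight after conditioning:
  (X=0, Y=1, V=2, U=1, W=1, Z=0) weight 1/390
  (X=0, Y=1, V=2, U=1, W=1, Z=1) weight 1/520
  (X=0, Y=1, V=2, U=1, W=1, Z=2) weight 1/780
  (X=0, Y=1, V=2, U=1, W=1, Z=3) weight 1/390
  (X=0, Y=1, V=2, U=2, W=1, Z=0) weight 1/390
  (X=0, Y=1, V=2, U=2, W=1, Z=1) weight 1/520
  (X=0, Y=1, V=2, U=2, W=1, Z=2) weight 1/780
  (X=0, Y=1, V=2, U=2, W=1, Z=3) weight 1/390
  (X=1, Y=1, V=2, U=1, W=0, Z=0) weight 1/468
  … 111 more
Group by W:
  weight(W=0) = 1/24
  weight(W=1) = 7/30
Total weight = 1/24 + 7/30 = 11/40
P(W=0 | obs) = 1/24 / 11/40 = 5/33
P(W=1 | obs) = 7/30 / 11/40 = 28/33
argmax = 1

argmax_v P(W = v | obs) = 1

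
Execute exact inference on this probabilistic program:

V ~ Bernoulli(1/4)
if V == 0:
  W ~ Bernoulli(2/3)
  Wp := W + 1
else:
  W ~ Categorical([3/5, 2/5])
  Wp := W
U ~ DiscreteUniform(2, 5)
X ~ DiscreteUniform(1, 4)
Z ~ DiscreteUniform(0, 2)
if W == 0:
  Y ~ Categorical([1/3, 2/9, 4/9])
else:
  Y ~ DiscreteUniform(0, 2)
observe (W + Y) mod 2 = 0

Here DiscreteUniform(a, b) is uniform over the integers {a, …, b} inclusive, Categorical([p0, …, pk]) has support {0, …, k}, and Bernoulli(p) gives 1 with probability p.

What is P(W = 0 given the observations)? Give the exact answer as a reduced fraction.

P(W = 0 | obs) = 14/23

Enumerate traces; 288 have nonzero weight after conditioning:
  (V=0, W=0, U=2, X=1, Z=0, Y=0) weight 1/576
  (V=0, W=0, U=2, X=1, Z=0, Y=2) weight 1/432
  (V=0, W=0, U=2, X=1, Z=1, Y=0) weight 1/576
  (V=0, W=0, U=2, X=1, Z=1, Y=2) weight 1/432
  (V=0, W=0, U=2, X=1, Z=2, Y=0) weight 1/576
  (V=0, W=0, U=2, X=1, Z=2, Y=2) weight 1/432
  (V=0, W=0, U=2, X=2, Z=0, Y=0) weight 1/576
  (V=0, W=0, U=2, X=2, Z=0, Y=2) weight 1/432
  (V=0, W=1, U=2, X=1, Z=0, Y=1) weight 1/288
  … 279 more
Group by W:
  weight(W=0) = 14/45
  weight(W=1) = 1/5
Total weight = 14/45 + 1/5 = 23/45
P(W=0 | obs) = 14/45 / 23/45 = 14/23
P(W=1 | obs) = 1/5 / 23/45 = 9/23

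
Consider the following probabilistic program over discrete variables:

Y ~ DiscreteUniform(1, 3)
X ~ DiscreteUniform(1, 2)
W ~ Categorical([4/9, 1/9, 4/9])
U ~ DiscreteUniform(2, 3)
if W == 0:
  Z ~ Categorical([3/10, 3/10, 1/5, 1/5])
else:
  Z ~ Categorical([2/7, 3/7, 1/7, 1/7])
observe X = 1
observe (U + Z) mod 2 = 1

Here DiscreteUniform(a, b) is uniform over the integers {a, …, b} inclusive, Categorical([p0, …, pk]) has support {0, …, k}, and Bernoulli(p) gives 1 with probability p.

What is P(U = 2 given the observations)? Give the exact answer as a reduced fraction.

Enumerate traces; 36 have nonzero weight after conditioning:
  (Y=1, X=1, W=0, U=2, Z=1) weight 1/90
  (Y=1, X=1, W=0, U=2, Z=3) weight 1/135
  (Y=1, X=1, W=0, U=3, Z=0) weight 1/90
  (Y=1, X=1, W=0, U=3, Z=2) weight 1/135
  (Y=1, X=1, W=1, U=2, Z=1) weight 1/252
  (Y=1, X=1, W=1, U=2, Z=3) weight 1/756
  (Y=1, X=1, W=1, U=3, Z=0) weight 1/378
  (Y=1, X=1, W=1, U=3, Z=2) weight 1/756
  … 28 more
Group by U:
  weight(U=2) = 17/126
  weight(U=3) = 29/252
Total weight = 17/126 + 29/252 = 1/4
P(U=2 | obs) = 17/126 / 1/4 = 34/63
P(U=3 | obs) = 29/252 / 1/4 = 29/63

P(U = 2 | obs) = 34/63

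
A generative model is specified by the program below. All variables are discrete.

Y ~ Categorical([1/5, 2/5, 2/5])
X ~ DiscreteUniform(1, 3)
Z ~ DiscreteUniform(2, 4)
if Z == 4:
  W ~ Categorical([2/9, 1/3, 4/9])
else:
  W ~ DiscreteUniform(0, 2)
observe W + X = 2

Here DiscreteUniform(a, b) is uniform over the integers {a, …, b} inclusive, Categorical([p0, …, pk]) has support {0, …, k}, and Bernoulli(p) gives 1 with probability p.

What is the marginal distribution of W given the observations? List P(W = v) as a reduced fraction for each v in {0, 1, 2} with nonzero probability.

P(W=0) = 8/17, P(W=1) = 9/17

Enumerate traces; 18 have nonzero weight after conditioning:
  (Y=0, X=1, Z=2, W=1) weight 1/135
  (Y=0, X=1, Z=3, W=1) weight 1/135
  (Y=0, X=1, Z=4, W=1) weight 1/135
  (Y=0, X=2, Z=2, W=0) weight 1/135
  (Y=0, X=2, Z=3, W=0) weight 1/135
  (Y=0, X=2, Z=4, W=0) weight 2/405
  (Y=1, X=1, Z=2, W=1) weight 2/135
  (Y=1, X=1, Z=3, W=1) weight 2/135
  … 10 more
Group by W:
  weight(W=0) = 8/81
  weight(W=1) = 1/9
Total weight = 8/81 + 1/9 = 17/81
P(W=0 | obs) = 8/81 / 17/81 = 8/17
P(W=1 | obs) = 1/9 / 17/81 = 9/17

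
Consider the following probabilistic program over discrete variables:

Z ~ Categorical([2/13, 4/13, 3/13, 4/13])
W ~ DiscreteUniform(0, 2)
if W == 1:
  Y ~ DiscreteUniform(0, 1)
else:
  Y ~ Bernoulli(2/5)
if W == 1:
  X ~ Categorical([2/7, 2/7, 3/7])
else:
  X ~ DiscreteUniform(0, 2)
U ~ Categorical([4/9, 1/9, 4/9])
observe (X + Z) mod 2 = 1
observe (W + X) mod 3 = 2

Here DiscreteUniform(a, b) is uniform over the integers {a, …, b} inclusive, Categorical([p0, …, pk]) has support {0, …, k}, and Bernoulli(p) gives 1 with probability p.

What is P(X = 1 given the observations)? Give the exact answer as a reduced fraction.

Enumerate traces; 36 have nonzero weight after conditioning:
  (Z=0, W=1, Y=0, X=1, U=0) weight 8/2457
  (Z=0, W=1, Y=0, X=1, U=1) weight 2/2457
  (Z=0, W=1, Y=0, X=1, U=2) weight 8/2457
  (Z=0, W=1, Y=1, X=1, U=0) weight 8/2457
  (Z=0, W=1, Y=1, X=1, U=1) weight 2/2457
  (Z=0, W=1, Y=1, X=1, U=2) weight 8/2457
  (Z=1, W=0, Y=0, X=2, U=0) weight 16/1755
  (Z=1, W=0, Y=0, X=2, U=1) weight 4/1755
  (Z=1, W=2, Y=0, X=0, U=0) weight 16/1755
  … 27 more
Group by X:
  weight(X=0) = 8/117
  weight(X=1) = 10/273
  weight(X=2) = 8/117
Total weight = 8/117 + 10/273 + 8/117 = 142/819
P(X=0 | obs) = 8/117 / 142/819 = 28/71
P(X=1 | obs) = 10/273 / 142/819 = 15/71
P(X=2 | obs) = 8/117 / 142/819 = 28/71

P(X = 1 | obs) = 15/71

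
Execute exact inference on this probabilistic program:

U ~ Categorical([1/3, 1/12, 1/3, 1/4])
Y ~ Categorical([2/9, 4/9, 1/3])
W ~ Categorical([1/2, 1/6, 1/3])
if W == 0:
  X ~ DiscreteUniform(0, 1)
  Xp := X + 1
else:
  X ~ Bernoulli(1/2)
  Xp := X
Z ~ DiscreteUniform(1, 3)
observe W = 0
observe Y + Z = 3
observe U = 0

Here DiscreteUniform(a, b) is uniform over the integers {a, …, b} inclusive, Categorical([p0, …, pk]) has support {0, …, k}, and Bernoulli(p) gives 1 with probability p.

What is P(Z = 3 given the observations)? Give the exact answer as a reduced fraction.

Enumerate traces; 6 have nonzero weight after conditioning:
  (U=0, Y=0, W=0, X=0, Z=3) weight 1/162
  (U=0, Y=0, W=0, X=1, Z=3) weight 1/162
  (U=0, Y=1, W=0, X=0, Z=2) weight 1/81
  (U=0, Y=1, W=0, X=1, Z=2) weight 1/81
  (U=0, Y=2, W=0, X=0, Z=1) weight 1/108
  (U=0, Y=2, W=0, X=1, Z=1) weight 1/108
Group by Z:
  weight(Z=1) = 1/54
  weight(Z=2) = 2/81
  weight(Z=3) = 1/81
Total weight = 1/54 + 2/81 + 1/81 = 1/18
P(Z=1 | obs) = 1/54 / 1/18 = 1/3
P(Z=2 | obs) = 2/81 / 1/18 = 4/9
P(Z=3 | obs) = 1/81 / 1/18 = 2/9

P(Z = 3 | obs) = 2/9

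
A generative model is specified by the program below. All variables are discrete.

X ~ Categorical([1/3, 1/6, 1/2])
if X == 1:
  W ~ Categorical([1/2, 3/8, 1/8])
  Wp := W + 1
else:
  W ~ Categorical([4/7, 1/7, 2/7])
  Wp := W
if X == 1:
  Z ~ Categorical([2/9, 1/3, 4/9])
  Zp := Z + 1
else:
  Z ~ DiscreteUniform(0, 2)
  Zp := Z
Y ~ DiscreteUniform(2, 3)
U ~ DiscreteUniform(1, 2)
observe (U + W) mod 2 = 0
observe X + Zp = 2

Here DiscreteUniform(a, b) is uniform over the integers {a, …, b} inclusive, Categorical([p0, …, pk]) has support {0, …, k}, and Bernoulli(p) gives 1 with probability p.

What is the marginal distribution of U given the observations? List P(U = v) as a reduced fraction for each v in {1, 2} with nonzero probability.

Enumerate traces; 18 have nonzero weight after conditioning:
  (X=0, W=0, Z=2, Y=2, U=2) weight 1/63
  (X=0, W=0, Z=2, Y=3, U=2) weight 1/63
  (X=0, W=1, Z=2, Y=2, U=1) weight 1/252
  (X=0, W=1, Z=2, Y=3, U=1) weight 1/252
  (X=0, W=2, Z=2, Y=2, U=2) weight 1/126
  (X=0, W=2, Z=2, Y=3, U=2) weight 1/126
  (X=1, W=0, Z=0, Y=2, U=2) weight 1/216
  (X=1, W=0, Z=0, Y=3, U=2) weight 1/216
  … 10 more
Group by U:
  weight(U=1) = 3/112
  weight(U=2) = 395/3024
Total weight = 3/112 + 395/3024 = 17/108
P(U=1 | obs) = 3/112 / 17/108 = 81/476
P(U=2 | obs) = 395/3024 / 17/108 = 395/476

P(U=1) = 81/476, P(U=2) = 395/476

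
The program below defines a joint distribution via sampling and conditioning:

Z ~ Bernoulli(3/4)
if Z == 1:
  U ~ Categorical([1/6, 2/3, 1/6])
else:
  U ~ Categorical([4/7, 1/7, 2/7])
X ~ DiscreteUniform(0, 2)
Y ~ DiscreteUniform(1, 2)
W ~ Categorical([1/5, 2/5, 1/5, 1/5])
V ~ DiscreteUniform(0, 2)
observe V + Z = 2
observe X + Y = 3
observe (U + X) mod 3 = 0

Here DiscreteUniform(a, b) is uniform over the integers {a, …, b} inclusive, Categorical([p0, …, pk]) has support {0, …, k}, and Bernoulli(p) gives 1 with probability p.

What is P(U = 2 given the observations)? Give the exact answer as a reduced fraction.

Enumerate traces; 16 have nonzero weight after conditioning:
  (Z=0, U=1, X=2, Y=1, W=0, V=2) weight 1/2520
  (Z=0, U=1, X=2, Y=1, W=1, V=2) weight 1/1260
  (Z=0, U=1, X=2, Y=1, W=2, V=2) weight 1/2520
  (Z=0, U=1, X=2, Y=1, W=3, V=2) weight 1/2520
  (Z=0, U=2, X=1, Y=2, W=0, V=2) weight 1/1260
  (Z=0, U=2, X=1, Y=2, W=1, V=2) weight 1/630
  (Z=0, U=2, X=1, Y=2, W=2, V=2) weight 1/1260
  (Z=0, U=2, X=1, Y=2, W=3, V=2) weight 1/1260
  … 8 more
Group by U:
  weight(U=1) = 5/168
  weight(U=2) = 11/1008
Total weight = 5/168 + 11/1008 = 41/1008
P(U=1 | obs) = 5/168 / 41/1008 = 30/41
P(U=2 | obs) = 11/1008 / 41/1008 = 11/41

P(U = 2 | obs) = 11/41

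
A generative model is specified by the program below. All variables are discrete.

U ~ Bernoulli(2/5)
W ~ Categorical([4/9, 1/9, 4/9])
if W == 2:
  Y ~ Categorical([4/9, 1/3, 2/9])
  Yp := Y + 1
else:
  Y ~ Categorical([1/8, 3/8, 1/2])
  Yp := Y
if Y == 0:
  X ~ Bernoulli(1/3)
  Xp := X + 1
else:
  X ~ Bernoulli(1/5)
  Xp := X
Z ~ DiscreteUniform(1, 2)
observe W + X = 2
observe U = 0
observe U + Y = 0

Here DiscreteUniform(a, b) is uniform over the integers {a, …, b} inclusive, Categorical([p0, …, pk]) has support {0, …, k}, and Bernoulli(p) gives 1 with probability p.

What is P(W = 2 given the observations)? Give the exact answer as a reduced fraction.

P(W = 2 | obs) = 256/265

Enumerate traces; 4 have nonzero weight after conditioning:
  (U=0, W=1, Y=0, X=1, Z=1) weight 1/720
  (U=0, W=1, Y=0, X=1, Z=2) weight 1/720
  (U=0, W=2, Y=0, X=0, Z=1) weight 16/405
  (U=0, W=2, Y=0, X=0, Z=2) weight 16/405
Group by W:
  weight(W=1) = 1/360
  weight(W=2) = 32/405
Total weight = 1/360 + 32/405 = 53/648
P(W=1 | obs) = 1/360 / 53/648 = 9/265
P(W=2 | obs) = 32/405 / 53/648 = 256/265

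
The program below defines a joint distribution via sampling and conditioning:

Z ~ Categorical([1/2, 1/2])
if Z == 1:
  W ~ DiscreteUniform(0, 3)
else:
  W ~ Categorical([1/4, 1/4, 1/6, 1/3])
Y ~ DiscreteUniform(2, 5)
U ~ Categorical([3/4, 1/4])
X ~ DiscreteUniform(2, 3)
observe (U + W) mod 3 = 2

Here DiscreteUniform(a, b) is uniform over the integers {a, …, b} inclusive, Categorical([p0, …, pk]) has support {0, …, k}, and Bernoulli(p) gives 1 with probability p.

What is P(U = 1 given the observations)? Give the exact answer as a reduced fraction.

P(U = 1 | obs) = 2/7

Enumerate traces; 32 have nonzero weight after conditioning:
  (Z=0, W=1, Y=2, U=1, X=2) weight 1/256
  (Z=0, W=1, Y=2, U=1, X=3) weight 1/256
  (Z=0, W=1, Y=3, U=1, X=2) weight 1/256
  (Z=0, W=1, Y=3, U=1, X=3) weight 1/256
  (Z=0, W=1, Y=4, U=1, X=2) weight 1/256
  (Z=0, W=1, Y=4, U=1, X=3) weight 1/256
  (Z=0, W=1, Y=5, U=1, X=2) weight 1/256
  (Z=0, W=1, Y=5, U=1, X=3) weight 1/256
  (Z=0, W=2, Y=2, U=0, X=2) weight 1/128
  … 23 more
Group by U:
  weight(U=0) = 5/32
  weight(U=1) = 1/16
Total weight = 5/32 + 1/16 = 7/32
P(U=0 | obs) = 5/32 / 7/32 = 5/7
P(U=1 | obs) = 1/16 / 7/32 = 2/7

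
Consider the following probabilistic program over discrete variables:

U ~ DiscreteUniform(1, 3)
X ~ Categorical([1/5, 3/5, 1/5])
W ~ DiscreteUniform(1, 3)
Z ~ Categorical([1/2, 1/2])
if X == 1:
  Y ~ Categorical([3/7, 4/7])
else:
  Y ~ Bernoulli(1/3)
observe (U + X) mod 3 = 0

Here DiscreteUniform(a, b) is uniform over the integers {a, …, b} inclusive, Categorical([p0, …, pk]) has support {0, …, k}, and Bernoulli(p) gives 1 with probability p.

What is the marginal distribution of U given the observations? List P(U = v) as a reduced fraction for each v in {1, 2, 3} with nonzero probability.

P(U=1) = 1/5, P(U=2) = 3/5, P(U=3) = 1/5

Enumerate traces; 36 have nonzero weight after conditioning:
  (U=1, X=2, W=1, Z=0, Y=0) weight 1/135
  (U=1, X=2, W=1, Z=0, Y=1) weight 1/270
  (U=1, X=2, W=1, Z=1, Y=0) weight 1/135
  (U=1, X=2, W=1, Z=1, Y=1) weight 1/270
  (U=1, X=2, W=2, Z=0, Y=0) weight 1/135
  (U=1, X=2, W=2, Z=0, Y=1) weight 1/270
  (U=1, X=2, W=2, Z=1, Y=0) weight 1/135
  (U=1, X=2, W=2, Z=1, Y=1) weight 1/270
  (U=2, X=1, W=1, Z=0, Y=0) weight 1/70
  (U=3, X=0, W=1, Z=0, Y=0) weight 1/135
  … 26 more
Group by U:
  weight(U=1) = 1/15
  weight(U=2) = 1/5
  weight(U=3) = 1/15
Total weight = 1/15 + 1/5 + 1/15 = 1/3
P(U=1 | obs) = 1/15 / 1/3 = 1/5
P(U=2 | obs) = 1/5 / 1/3 = 3/5
P(U=3 | obs) = 1/15 / 1/3 = 1/5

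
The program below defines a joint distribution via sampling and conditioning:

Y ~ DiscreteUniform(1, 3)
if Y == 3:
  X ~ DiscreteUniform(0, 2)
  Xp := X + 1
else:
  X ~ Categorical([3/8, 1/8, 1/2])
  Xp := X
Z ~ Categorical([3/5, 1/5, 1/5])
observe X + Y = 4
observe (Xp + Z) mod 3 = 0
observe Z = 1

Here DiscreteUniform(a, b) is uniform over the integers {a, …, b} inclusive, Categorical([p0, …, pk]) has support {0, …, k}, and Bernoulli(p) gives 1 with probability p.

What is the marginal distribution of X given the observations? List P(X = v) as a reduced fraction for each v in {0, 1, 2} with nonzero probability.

P(X=1) = 2/5, P(X=2) = 3/5

Enumerate traces; 2 have nonzero weight after conditioning:
  (Y=2, X=2, Z=1) weight 1/30
  (Y=3, X=1, Z=1) weight 1/45
Group by X:
  weight(X=1) = 1/45
  weight(X=2) = 1/30
Total weight = 1/45 + 1/30 = 1/18
P(X=1 | obs) = 1/45 / 1/18 = 2/5
P(X=2 | obs) = 1/30 / 1/18 = 3/5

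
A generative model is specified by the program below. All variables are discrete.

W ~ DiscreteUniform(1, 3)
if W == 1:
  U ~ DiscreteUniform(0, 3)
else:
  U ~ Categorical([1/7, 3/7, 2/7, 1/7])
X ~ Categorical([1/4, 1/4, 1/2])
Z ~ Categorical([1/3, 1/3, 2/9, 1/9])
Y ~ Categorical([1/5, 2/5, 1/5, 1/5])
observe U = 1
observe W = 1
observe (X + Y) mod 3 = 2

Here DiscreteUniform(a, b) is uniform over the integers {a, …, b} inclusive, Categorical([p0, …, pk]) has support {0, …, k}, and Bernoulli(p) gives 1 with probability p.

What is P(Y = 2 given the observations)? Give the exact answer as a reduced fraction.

P(Y = 2 | obs) = 1/7

Enumerate traces; 16 have nonzero weight after conditioning:
  (W=1, U=1, X=0, Z=0, Y=2) weight 1/720
  (W=1, U=1, X=0, Z=1, Y=2) weight 1/720
  (W=1, U=1, X=0, Z=2, Y=2) weight 1/1080
  (W=1, U=1, X=0, Z=3, Y=2) weight 1/2160
  (W=1, U=1, X=1, Z=0, Y=1) weight 1/360
  (W=1, U=1, X=1, Z=1, Y=1) weight 1/360
  (W=1, U=1, X=1, Z=2, Y=1) weight 1/540
  (W=1, U=1, X=1, Z=3, Y=1) weight 1/1080
  (W=1, U=1, X=2, Z=0, Y=0) weight 1/360
  (W=1, U=1, X=2, Z=0, Y=3) weight 1/360
  … 6 more
Group by Y:
  weight(Y=0) = 1/120
  weight(Y=1) = 1/120
  weight(Y=2) = 1/240
  weight(Y=3) = 1/120
Total weight = 1/120 + 1/120 + 1/240 + 1/120 = 7/240
P(Y=0 | obs) = 1/120 / 7/240 = 2/7
P(Y=1 | obs) = 1/120 / 7/240 = 2/7
P(Y=2 | obs) = 1/240 / 7/240 = 1/7
P(Y=3 | obs) = 1/120 / 7/240 = 2/7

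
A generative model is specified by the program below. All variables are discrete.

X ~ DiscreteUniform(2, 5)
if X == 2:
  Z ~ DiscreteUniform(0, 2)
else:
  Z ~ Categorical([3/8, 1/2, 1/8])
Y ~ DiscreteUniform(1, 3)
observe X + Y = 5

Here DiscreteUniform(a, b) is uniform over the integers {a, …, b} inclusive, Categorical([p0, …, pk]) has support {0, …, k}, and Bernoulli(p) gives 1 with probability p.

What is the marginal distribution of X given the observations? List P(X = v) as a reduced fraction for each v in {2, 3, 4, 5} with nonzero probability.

P(X=2) = 1/3, P(X=3) = 1/3, P(X=4) = 1/3

Enumerate traces; 9 have nonzero weight after conditioning:
  (X=2, Z=0, Y=3) weight 1/36
  (X=2, Z=1, Y=3) weight 1/36
  (X=2, Z=2, Y=3) weight 1/36
  (X=3, Z=0, Y=2) weight 1/32
  (X=3, Z=1, Y=2) weight 1/24
  (X=3, Z=2, Y=2) weight 1/96
  (X=4, Z=0, Y=1) weight 1/32
  (X=4, Z=1, Y=1) weight 1/24
  … 1 more
Group by X:
  weight(X=2) = 1/12
  weight(X=3) = 1/12
  weight(X=4) = 1/12
Total weight = 1/12 + 1/12 + 1/12 = 1/4
P(X=2 | obs) = 1/12 / 1/4 = 1/3
P(X=3 | obs) = 1/12 / 1/4 = 1/3
P(X=4 | obs) = 1/12 / 1/4 = 1/3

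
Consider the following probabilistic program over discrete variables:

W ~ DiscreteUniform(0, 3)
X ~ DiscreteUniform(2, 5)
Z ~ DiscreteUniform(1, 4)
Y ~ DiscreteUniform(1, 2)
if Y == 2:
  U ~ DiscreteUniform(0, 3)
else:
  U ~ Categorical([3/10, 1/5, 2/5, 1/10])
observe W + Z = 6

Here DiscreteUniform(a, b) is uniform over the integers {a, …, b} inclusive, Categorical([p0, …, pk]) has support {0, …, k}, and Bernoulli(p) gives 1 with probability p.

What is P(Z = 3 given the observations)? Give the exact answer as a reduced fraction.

P(Z = 3 | obs) = 1/2

Enumerate traces; 64 have nonzero weight after conditioning:
  (W=2, X=2, Z=4, Y=1, U=0) weight 3/1280
  (W=2, X=2, Z=4, Y=1, U=1) weight 1/640
  (W=2, X=2, Z=4, Y=1, U=2) weight 1/320
  (W=2, X=2, Z=4, Y=1, U=3) weight 1/1280
  (W=2, X=2, Z=4, Y=2, U=0) weight 1/512
  (W=2, X=2, Z=4, Y=2, U=1) weight 1/512
  (W=2, X=2, Z=4, Y=2, U=2) weight 1/512
  (W=2, X=2, Z=4, Y=2, U=3) weight 1/512
  (W=3, X=2, Z=3, Y=1, U=0) weight 3/1280
  … 55 more
Group by Z:
  weight(Z=3) = 1/16
  weight(Z=4) = 1/16
Total weight = 1/16 + 1/16 = 1/8
P(Z=3 | obs) = 1/16 / 1/8 = 1/2
P(Z=4 | obs) = 1/16 / 1/8 = 1/2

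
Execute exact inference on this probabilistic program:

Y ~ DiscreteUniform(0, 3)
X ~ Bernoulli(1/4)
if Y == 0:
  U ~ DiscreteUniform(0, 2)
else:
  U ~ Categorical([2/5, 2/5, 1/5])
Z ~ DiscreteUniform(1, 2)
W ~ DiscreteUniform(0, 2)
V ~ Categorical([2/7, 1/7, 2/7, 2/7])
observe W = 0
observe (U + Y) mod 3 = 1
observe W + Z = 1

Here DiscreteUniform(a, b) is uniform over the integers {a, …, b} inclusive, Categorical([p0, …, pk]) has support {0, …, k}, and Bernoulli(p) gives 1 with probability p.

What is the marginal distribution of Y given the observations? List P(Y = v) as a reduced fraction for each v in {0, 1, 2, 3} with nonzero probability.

Enumerate traces; 32 have nonzero weight after conditioning:
  (Y=0, X=0, U=1, Z=1, W=0, V=0) weight 1/336
  (Y=0, X=0, U=1, Z=1, W=0, V=1) weight 1/672
  (Y=0, X=0, U=1, Z=1, W=0, V=2) weight 1/336
  (Y=0, X=0, U=1, Z=1, W=0, V=3) weight 1/336
  (Y=0, X=1, U=1, Z=1, W=0, V=0) weight 1/1008
  (Y=0, X=1, U=1, Z=1, W=0, V=1) weight 1/2016
  (Y=0, X=1, U=1, Z=1, W=0, V=2) weight 1/1008
  (Y=0, X=1, U=1, Z=1, W=0, V=3) weight 1/1008
  (Y=1, X=0, U=0, Z=1, W=0, V=0) weight 1/280
  (Y=2, X=0, U=2, Z=1, W=0, V=0) weight 1/560
  … 22 more
Group by Y:
  weight(Y=0) = 1/72
  weight(Y=1) = 1/60
  weight(Y=2) = 1/120
  weight(Y=3) = 1/60
Total weight = 1/72 + 1/60 + 1/120 + 1/60 = 1/18
P(Y=0 | obs) = 1/72 / 1/18 = 1/4
P(Y=1 | obs) = 1/60 / 1/18 = 3/10
P(Y=2 | obs) = 1/120 / 1/18 = 3/20
P(Y=3 | obs) = 1/60 / 1/18 = 3/10

P(Y=0) = 1/4, P(Y=1) = 3/10, P(Y=2) = 3/20, P(Y=3) = 3/10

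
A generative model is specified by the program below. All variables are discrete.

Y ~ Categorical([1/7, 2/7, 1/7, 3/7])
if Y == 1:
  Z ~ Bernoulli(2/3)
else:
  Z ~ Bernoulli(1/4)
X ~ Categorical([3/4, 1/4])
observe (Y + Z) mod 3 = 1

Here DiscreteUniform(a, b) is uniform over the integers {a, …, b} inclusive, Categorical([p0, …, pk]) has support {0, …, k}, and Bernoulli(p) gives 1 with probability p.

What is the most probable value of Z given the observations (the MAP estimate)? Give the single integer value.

argmax_v P(Z = v | obs) = 1

Enumerate traces; 6 have nonzero weight after conditioning:
  (Y=0, Z=1, X=0) weight 3/112
  (Y=0, Z=1, X=1) weight 1/112
  (Y=1, Z=0, X=0) weight 1/14
  (Y=1, Z=0, X=1) weight 1/42
  (Y=3, Z=1, X=0) weight 9/112
  (Y=3, Z=1, X=1) weight 3/112
Group by Z:
  weight(Z=0) = 2/21
  weight(Z=1) = 1/7
Total weight = 2/21 + 1/7 = 5/21
P(Z=0 | obs) = 2/21 / 5/21 = 2/5
P(Z=1 | obs) = 1/7 / 5/21 = 3/5
argmax = 1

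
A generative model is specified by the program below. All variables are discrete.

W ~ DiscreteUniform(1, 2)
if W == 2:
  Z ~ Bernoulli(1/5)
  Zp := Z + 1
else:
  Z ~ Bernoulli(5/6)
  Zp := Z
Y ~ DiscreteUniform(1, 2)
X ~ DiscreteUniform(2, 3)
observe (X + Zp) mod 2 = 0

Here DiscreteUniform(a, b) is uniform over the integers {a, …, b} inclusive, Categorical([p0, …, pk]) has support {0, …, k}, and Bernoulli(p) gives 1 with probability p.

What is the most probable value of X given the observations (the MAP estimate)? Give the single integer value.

argmax_v P(X = v | obs) = 3

Enumerate traces; 8 have nonzero weight after conditioning:
  (W=1, Z=0, Y=1, X=2) weight 1/48
  (W=1, Z=0, Y=2, X=2) weight 1/48
  (W=1, Z=1, Y=1, X=3) weight 5/48
  (W=1, Z=1, Y=2, X=3) weight 5/48
  (W=2, Z=0, Y=1, X=3) weight 1/10
  (W=2, Z=0, Y=2, X=3) weight 1/10
  (W=2, Z=1, Y=1, X=2) weight 1/40
  (W=2, Z=1, Y=2, X=2) weight 1/40
Group by X:
  weight(X=2) = 11/120
  weight(X=3) = 49/120
Total weight = 11/120 + 49/120 = 1/2
P(X=2 | obs) = 11/120 / 1/2 = 11/60
P(X=3 | obs) = 49/120 / 1/2 = 49/60
argmax = 3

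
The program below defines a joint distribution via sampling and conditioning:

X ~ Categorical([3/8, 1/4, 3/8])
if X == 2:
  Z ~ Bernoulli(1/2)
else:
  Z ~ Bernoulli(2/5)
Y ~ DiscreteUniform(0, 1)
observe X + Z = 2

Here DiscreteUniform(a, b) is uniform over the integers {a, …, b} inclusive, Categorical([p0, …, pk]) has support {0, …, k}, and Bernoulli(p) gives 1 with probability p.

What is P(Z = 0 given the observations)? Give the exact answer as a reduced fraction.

P(Z = 0 | obs) = 15/23

Enumerate traces; 4 have nonzero weight after conditioning:
  (X=1, Z=1, Y=0) weight 1/20
  (X=1, Z=1, Y=1) weight 1/20
  (X=2, Z=0, Y=0) weight 3/32
  (X=2, Z=0, Y=1) weight 3/32
Group by Z:
  weight(Z=0) = 3/16
  weight(Z=1) = 1/10
Total weight = 3/16 + 1/10 = 23/80
P(Z=0 | obs) = 3/16 / 23/80 = 15/23
P(Z=1 | obs) = 1/10 / 23/80 = 8/23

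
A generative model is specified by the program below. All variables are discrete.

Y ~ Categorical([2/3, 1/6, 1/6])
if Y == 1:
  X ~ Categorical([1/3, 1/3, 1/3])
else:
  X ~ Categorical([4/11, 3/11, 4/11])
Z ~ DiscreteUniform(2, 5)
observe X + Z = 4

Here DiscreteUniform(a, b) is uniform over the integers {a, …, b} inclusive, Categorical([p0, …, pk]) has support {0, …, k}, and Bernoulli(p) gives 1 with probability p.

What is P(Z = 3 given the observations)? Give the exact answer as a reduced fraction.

P(Z = 3 | obs) = 28/99

Enumerate traces; 9 have nonzero weight after conditioning:
  (Y=0, X=0, Z=4) weight 2/33
  (Y=0, X=1, Z=3) weight 1/22
  (Y=0, X=2, Z=2) weight 2/33
  (Y=1, X=0, Z=4) weight 1/72
  (Y=1, X=1, Z=3) weight 1/72
  (Y=1, X=2, Z=2) weight 1/72
  (Y=2, X=0, Z=4) weight 1/66
  (Y=2, X=1, Z=3) weight 1/88
  … 1 more
Group by Z:
  weight(Z=2) = 71/792
  weight(Z=3) = 7/99
  weight(Z=4) = 71/792
Total weight = 71/792 + 7/99 + 71/792 = 1/4
P(Z=2 | obs) = 71/792 / 1/4 = 71/198
P(Z=3 | obs) = 7/99 / 1/4 = 28/99
P(Z=4 | obs) = 71/792 / 1/4 = 71/198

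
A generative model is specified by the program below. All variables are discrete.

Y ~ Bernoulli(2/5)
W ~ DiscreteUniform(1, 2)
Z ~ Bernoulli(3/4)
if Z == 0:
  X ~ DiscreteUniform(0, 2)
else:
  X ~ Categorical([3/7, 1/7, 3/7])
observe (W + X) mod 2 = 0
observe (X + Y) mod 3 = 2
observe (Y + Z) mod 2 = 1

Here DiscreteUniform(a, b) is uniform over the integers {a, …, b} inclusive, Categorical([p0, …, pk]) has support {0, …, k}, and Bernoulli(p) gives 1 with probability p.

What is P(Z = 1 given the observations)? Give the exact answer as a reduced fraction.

Enumerate traces; 2 have nonzero weight after conditioning:
  (Y=0, W=2, Z=1, X=2) weight 27/280
  (Y=1, W=1, Z=0, X=1) weight 1/60
Group by Z:
  weight(Z=0) = 1/60
  weight(Z=1) = 27/280
Total weight = 1/60 + 27/280 = 19/168
P(Z=0 | obs) = 1/60 / 19/168 = 14/95
P(Z=1 | obs) = 27/280 / 19/168 = 81/95

P(Z = 1 | obs) = 81/95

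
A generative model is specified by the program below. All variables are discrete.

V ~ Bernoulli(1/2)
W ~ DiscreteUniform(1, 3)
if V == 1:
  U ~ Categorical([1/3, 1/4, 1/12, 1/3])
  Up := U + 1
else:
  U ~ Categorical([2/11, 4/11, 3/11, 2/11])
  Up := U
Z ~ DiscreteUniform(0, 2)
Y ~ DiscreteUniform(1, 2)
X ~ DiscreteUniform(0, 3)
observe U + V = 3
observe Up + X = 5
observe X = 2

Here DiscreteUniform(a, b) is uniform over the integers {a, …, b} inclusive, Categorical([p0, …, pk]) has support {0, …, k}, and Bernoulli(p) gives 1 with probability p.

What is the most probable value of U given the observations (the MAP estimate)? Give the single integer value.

argmax_v P(U = v | obs) = 3

Enumerate traces; 36 have nonzero weight after conditioning:
  (V=0, W=1, U=3, Z=0, Y=1, X=2) weight 1/792
  (V=0, W=1, U=3, Z=0, Y=2, X=2) weight 1/792
  (V=0, W=1, U=3, Z=1, Y=1, X=2) weight 1/792
  (V=0, W=1, U=3, Z=1, Y=2, X=2) weight 1/792
  (V=0, W=1, U=3, Z=2, Y=1, X=2) weight 1/792
  (V=0, W=1, U=3, Z=2, Y=2, X=2) weight 1/792
  (V=0, W=2, U=3, Z=0, Y=1, X=2) weight 1/792
  (V=0, W=2, U=3, Z=0, Y=2, X=2) weight 1/792
  (V=1, W=1, U=2, Z=0, Y=1, X=2) weight 1/1728
  … 27 more
Group by U:
  weight(U=2) = 1/96
  weight(U=3) = 1/44
Total weight = 1/96 + 1/44 = 35/1056
P(U=2 | obs) = 1/96 / 35/1056 = 11/35
P(U=3 | obs) = 1/44 / 35/1056 = 24/35
argmax = 3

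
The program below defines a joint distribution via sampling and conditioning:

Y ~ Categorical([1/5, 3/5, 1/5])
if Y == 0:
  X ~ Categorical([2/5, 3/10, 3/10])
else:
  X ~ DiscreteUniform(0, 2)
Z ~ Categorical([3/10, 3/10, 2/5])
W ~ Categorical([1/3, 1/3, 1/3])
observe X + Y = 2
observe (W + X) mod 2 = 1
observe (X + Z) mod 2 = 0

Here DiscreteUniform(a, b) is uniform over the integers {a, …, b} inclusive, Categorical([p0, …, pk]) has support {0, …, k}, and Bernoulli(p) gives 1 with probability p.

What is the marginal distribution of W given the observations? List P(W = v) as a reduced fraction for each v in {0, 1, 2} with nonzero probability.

P(W=0) = 90/313, P(W=1) = 133/313, P(W=2) = 90/313

Enumerate traces; 6 have nonzero weight after conditioning:
  (Y=0, X=2, Z=0, W=1) weight 3/500
  (Y=0, X=2, Z=2, W=1) weight 1/125
  (Y=1, X=1, Z=1, W=0) weight 1/50
  (Y=1, X=1, Z=1, W=2) weight 1/50
  (Y=2, X=0, Z=0, W=1) weight 1/150
  (Y=2, X=0, Z=2, W=1) weight 2/225
Group by W:
  weight(W=0) = 1/50
  weight(W=1) = 133/4500
  weight(W=2) = 1/50
Total weight = 1/50 + 133/4500 + 1/50 = 313/4500
P(W=0 | obs) = 1/50 / 313/4500 = 90/313
P(W=1 | obs) = 133/4500 / 313/4500 = 133/313
P(W=2 | obs) = 1/50 / 313/4500 = 90/313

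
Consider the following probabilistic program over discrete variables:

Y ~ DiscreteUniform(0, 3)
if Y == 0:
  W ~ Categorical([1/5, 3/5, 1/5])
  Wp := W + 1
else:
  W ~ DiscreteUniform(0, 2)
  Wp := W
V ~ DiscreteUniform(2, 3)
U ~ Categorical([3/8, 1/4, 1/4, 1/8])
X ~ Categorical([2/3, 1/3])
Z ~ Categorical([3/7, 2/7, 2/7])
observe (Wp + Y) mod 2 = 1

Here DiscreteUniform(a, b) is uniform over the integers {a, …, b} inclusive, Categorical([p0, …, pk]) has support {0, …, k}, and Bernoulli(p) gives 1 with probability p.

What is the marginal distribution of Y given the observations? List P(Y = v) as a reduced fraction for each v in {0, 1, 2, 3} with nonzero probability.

P(Y=0) = 6/31, P(Y=1) = 10/31, P(Y=2) = 5/31, P(Y=3) = 10/31

Enumerate traces; 336 have nonzero weight after conditioning:
  (Y=0, W=0, V=2, U=0, X=0, Z=0) weight 3/1120
  (Y=0, W=0, V=2, U=0, X=0, Z=1) weight 1/560
  (Y=0, W=0, V=2, U=0, X=0, Z=2) weight 1/560
  (Y=0, W=0, V=2, U=0, X=1, Z=0) weight 3/2240
  (Y=0, W=0, V=2, U=0, X=1, Z=1) weight 1/1120
  (Y=0, W=0, V=2, U=0, X=1, Z=2) weight 1/1120
  (Y=0, W=0, V=2, U=1, X=0, Z=0) weight 1/560
  (Y=0, W=0, V=2, U=1, X=0, Z=1) weight 1/840
  (Y=1, W=0, V=2, U=0, X=0, Z=0) weight 1/224
  (Y=2, W=1, V=2, U=0, X=0, Z=0) weight 1/224
  … 326 more
Group by Y:
  weight(Y=0) = 1/10
  weight(Y=1) = 1/6
  weight(Y=2) = 1/12
  weight(Y=3) = 1/6
Total weight = 1/10 + 1/6 + 1/12 + 1/6 = 31/60
P(Y=0 | obs) = 1/10 / 31/60 = 6/31
P(Y=1 | obs) = 1/6 / 31/60 = 10/31
P(Y=2 | obs) = 1/12 / 31/60 = 5/31
P(Y=3 | obs) = 1/6 / 31/60 = 10/31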